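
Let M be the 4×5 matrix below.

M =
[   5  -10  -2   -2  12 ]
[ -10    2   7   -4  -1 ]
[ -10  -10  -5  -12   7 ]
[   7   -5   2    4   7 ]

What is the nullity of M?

1

Row reduce to echelon form.
R2 ← R2 + (2)·R1: [0, -18, 3, -8, 23]
R3 ← R3 + (2)·R1: [0, -30, -9, -16, 31]
R4 ← R4 − (7/5)·R1: [0, 9, 24/5, 34/5, -49/5]
R3 ← R3 − (5/3)·R2: [0, 0, -14, -8/3, -22/3]
R4 ← R4 + (1/2)·R2: [0, 0, 63/10, 14/5, 17/10]
R4 ← R4 + (9/20)·R3: [0, 0, 0, 8/5, -8/5]
4 nonzero rows, so rank(M) = 4.
M has 5 columns; by rank–nullity, nullity = 5 − 4 = 1.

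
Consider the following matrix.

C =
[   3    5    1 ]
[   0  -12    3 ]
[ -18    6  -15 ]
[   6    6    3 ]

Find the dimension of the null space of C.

Row reduce to echelon form.
R3 ← R3 + (6)·R1: [0, 36, -9]
R4 ← R4 − (2)·R1: [0, -4, 1]
R3 ← R3 + (3)·R2: [0, 0, 0]
R4 ← R4 − (1/3)·R2: [0, 0, 0]
2 nonzero rows, so rank(C) = 2.
C has 3 columns; by rank–nullity, nullity = 3 − 2 = 1.

1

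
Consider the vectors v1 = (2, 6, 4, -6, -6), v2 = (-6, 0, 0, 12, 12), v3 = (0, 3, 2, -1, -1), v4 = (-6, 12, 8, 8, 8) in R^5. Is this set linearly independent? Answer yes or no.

no

Form the matrix with these vectors as rows and row reduce.
R2 ← R2 + (3)·R1: [0, 18, 12, -6, -6]
R4 ← R4 + (3)·R1: [0, 30, 20, -10, -10]
R3 ← R3 − (1/6)·R2: [0, 0, 0, 0, 0]
R4 ← R4 − (5/3)·R2: [0, 0, 0, 0, 0]
2 nonzero rows, so the 4 vectors span a space of dimension 2.
Since 2 < 4, the vectors are linearly dependent.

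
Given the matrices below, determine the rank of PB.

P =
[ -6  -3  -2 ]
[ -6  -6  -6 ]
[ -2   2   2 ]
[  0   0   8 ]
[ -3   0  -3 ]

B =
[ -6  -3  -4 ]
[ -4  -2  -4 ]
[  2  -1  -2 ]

First compute PB:
[[ 44,  26,  40],
 [ 48,  36,  60],
 [  8,   0,  -4],
 [ 16,  -8, -16],
 [ 12,  12,  18]]
Now row reduce the product.
R2 ← R2 − (12/11)·R1: [0, 84/11, 180/11]
R3 ← R3 − (2/11)·R1: [0, -52/11, -124/11]
R4 ← R4 − (4/11)·R1: [0, -192/11, -336/11]
R5 ← R5 − (3/11)·R1: [0, 54/11, 78/11]
R3 ← R3 + (13/21)·R2: [0, 0, -8/7]
R4 ← R4 + (16/7)·R2: [0, 0, 48/7]
R5 ← R5 − (9/14)·R2: [0, 0, -24/7]
R4 ← R4 + (6)·R3: [0, 0, 0]
R5 ← R5 − (3)·R3: [0, 0, 0]
3 nonzero rows, so rank(PB) = 3.

3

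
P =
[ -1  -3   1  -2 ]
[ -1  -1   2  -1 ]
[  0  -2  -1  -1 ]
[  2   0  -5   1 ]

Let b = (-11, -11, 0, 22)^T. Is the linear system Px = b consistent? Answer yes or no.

Row reduce the augmented matrix [P | b].
R2 ← R2 − R1: [0, 2, 1, 1, 0]
R4 ← R4 + (2)·R1: [0, -6, -3, -3, 0]
R3 ← R3 + R2: [0, 0, 0, 0, 0]
R4 ← R4 + (3)·R2: [0, 0, 0, 0, 0]
The echelon form has 2 nonzero rows, and every pivot lies in the first 4 columns, so rank(P) = rank([P|b]) = 2.
The system is consistent.

yes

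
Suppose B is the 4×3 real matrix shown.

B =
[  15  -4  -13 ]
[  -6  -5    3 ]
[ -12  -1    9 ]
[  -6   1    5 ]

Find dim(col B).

2

Row reduce to echelon form.
R2 ← R2 + (2/5)·R1: [0, -33/5, -11/5]
R3 ← R3 + (4/5)·R1: [0, -21/5, -7/5]
R4 ← R4 + (2/5)·R1: [0, -3/5, -1/5]
R3 ← R3 − (7/11)·R2: [0, 0, 0]
R4 ← R4 − (1/11)·R2: [0, 0, 0]
Echelon form has 2 nonzero rows, so rank(B) = 2.
The column space has dimension equal to the rank: 2.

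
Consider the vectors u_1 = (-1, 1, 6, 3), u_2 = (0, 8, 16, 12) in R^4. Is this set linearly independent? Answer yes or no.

yes

Form the matrix with these vectors as rows and row reduce.
2 nonzero rows, so the 2 vectors span a space of dimension 2.
Since 2 = 2, the vectors are linearly independent.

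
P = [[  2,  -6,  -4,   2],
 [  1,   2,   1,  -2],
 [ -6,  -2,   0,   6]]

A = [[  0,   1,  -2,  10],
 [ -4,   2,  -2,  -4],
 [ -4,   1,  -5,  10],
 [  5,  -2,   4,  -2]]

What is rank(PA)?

First compute PA:
[[ 50, -18,  36,   0],
 [-22,  10, -19,  16],
 [ 38, -22,  40, -64]]
Now row reduce the product.
R2 ← R2 + (11/25)·R1: [0, 52/25, -79/25, 16]
R3 ← R3 − (19/25)·R1: [0, -208/25, 316/25, -64]
R3 ← R3 + (4)·R2: [0, 0, 0, 0]
2 nonzero rows, so rank(PA) = 2.

2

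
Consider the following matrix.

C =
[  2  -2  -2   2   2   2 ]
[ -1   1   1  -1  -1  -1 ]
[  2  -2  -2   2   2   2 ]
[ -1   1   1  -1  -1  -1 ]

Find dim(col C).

Row reduce to echelon form.
R2 ← R2 + (1/2)·R1: [0, 0, 0, 0, 0, 0]
R3 ← R3 − R1: [0, 0, 0, 0, 0, 0]
R4 ← R4 + (1/2)·R1: [0, 0, 0, 0, 0, 0]
Echelon form has 1 nonzero row, so rank(C) = 1.
The column space has dimension equal to the rank: 1.

1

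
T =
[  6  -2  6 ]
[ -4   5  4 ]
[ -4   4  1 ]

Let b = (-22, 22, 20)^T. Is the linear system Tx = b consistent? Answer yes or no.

yes

Row reduce the augmented matrix [T | b].
R2 ← R2 + (2/3)·R1: [0, 11/3, 8, 22/3]
R3 ← R3 + (2/3)·R1: [0, 8/3, 5, 16/3]
R3 ← R3 − (8/11)·R2: [0, 0, -9/11, 0]
The echelon form has 3 nonzero rows, and every pivot lies in the first 3 columns, so rank(T) = rank([T|b]) = 3.
The system is consistent.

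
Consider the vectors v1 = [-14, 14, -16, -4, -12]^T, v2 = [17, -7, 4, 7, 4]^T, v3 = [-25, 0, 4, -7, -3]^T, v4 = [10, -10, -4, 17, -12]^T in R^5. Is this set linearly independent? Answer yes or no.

Form the matrix with these vectors as rows and row reduce.
R2 ← R2 + (17/14)·R1: [0, 10, -108/7, 15/7, -74/7]
R3 ← R3 − (25/14)·R1: [0, -25, 228/7, 1/7, 129/7]
R4 ← R4 + (5/7)·R1: [0, 0, -108/7, 99/7, -144/7]
R3 ← R3 + (5/2)·R2: [0, 0, -6, 11/2, -8]
R4 ← R4 − (18/7)·R3: [0, 0, 0, 0, 0]
3 nonzero rows, so the 4 vectors span a space of dimension 3.
Since 3 < 4, the vectors are linearly dependent.

no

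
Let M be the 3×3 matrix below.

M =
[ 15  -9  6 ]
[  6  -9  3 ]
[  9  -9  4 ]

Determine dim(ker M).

Row reduce to echelon form.
R2 ← R2 − (2/5)·R1: [0, -27/5, 3/5]
R3 ← R3 − (3/5)·R1: [0, -18/5, 2/5]
R3 ← R3 − (2/3)·R2: [0, 0, 0]
2 nonzero rows, so rank(M) = 2.
M has 3 columns; by rank–nullity, nullity = 3 − 2 = 1.

1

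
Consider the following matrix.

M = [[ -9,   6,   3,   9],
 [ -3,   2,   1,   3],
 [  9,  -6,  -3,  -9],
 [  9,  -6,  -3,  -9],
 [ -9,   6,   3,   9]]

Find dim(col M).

Row reduce to echelon form.
R2 ← R2 − (1/3)·R1: [0, 0, 0, 0]
R3 ← R3 + R1: [0, 0, 0, 0]
R4 ← R4 + R1: [0, 0, 0, 0]
R5 ← R5 − R1: [0, 0, 0, 0]
Echelon form has 1 nonzero row, so rank(M) = 1.
The column space has dimension equal to the rank: 1.

1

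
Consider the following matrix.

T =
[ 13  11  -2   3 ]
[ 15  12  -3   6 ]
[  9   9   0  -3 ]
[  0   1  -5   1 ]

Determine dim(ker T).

1

Row reduce to echelon form.
R2 ← R2 − (15/13)·R1: [0, -9/13, -9/13, 33/13]
R3 ← R3 − (9/13)·R1: [0, 18/13, 18/13, -66/13]
R3 ← R3 + (2)·R2: [0, 0, 0, 0]
R4 ← R4 + (13/9)·R2: [0, 0, -6, 14/3]
Swap R3 ↔ R4
3 nonzero rows, so rank(T) = 3.
T has 4 columns; by rank–nullity, nullity = 4 − 3 = 1.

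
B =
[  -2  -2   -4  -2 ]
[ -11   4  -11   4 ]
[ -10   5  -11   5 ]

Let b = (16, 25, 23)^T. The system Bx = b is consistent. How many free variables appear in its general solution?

Row reduce the augmented matrix [B | b].
R2 ← R2 − (11/2)·R1: [0, 15, 11, 15, -63]
R3 ← R3 − (5)·R1: [0, 15, 9, 15, -57]
R3 ← R3 − R2: [0, 0, -2, 0, 6]
The echelon form has 3 nonzero rows, and every pivot lies in the first 4 columns, so rank(B) = rank([B|b]) = 3.
The system is consistent.
Free variables = (unknowns) − (rank) = 4 − 3 = 1.

1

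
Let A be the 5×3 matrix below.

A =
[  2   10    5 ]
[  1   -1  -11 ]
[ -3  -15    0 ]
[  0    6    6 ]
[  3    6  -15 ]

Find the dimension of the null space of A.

0

Row reduce to echelon form.
R2 ← R2 − (1/2)·R1: [0, -6, -27/2]
R3 ← R3 + (3/2)·R1: [0, 0, 15/2]
R5 ← R5 − (3/2)·R1: [0, -9, -45/2]
R4 ← R4 + R2: [0, 0, -15/2]
R5 ← R5 − (3/2)·R2: [0, 0, -9/4]
R4 ← R4 + R3: [0, 0, 0]
R5 ← R5 + (3/10)·R3: [0, 0, 0]
3 nonzero rows, so rank(A) = 3.
A has 3 columns; by rank–nullity, nullity = 3 − 3 = 0.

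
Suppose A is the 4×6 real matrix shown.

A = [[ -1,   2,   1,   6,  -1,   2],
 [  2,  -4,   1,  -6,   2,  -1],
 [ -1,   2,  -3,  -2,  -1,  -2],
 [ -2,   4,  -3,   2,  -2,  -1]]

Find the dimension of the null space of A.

Row reduce to echelon form.
R2 ← R2 + (2)·R1: [0, 0, 3, 6, 0, 3]
R3 ← R3 − R1: [0, 0, -4, -8, 0, -4]
R4 ← R4 − (2)·R1: [0, 0, -5, -10, 0, -5]
R3 ← R3 + (4/3)·R2: [0, 0, 0, 0, 0, 0]
R4 ← R4 + (5/3)·R2: [0, 0, 0, 0, 0, 0]
2 nonzero rows, so rank(A) = 2.
A has 6 columns; by rank–nullity, nullity = 6 − 2 = 4.

4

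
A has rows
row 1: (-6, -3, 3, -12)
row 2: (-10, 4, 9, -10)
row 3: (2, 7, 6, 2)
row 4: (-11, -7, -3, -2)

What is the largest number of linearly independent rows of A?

4

Row reduce to echelon form.
R2 ← R2 − (5/3)·R1: [0, 9, 4, 10]
R3 ← R3 + (1/3)·R1: [0, 6, 7, -2]
R4 ← R4 − (11/6)·R1: [0, -3/2, -17/2, 20]
R3 ← R3 − (2/3)·R2: [0, 0, 13/3, -26/3]
R4 ← R4 + (1/6)·R2: [0, 0, -47/6, 65/3]
R4 ← R4 + (47/26)·R3: [0, 0, 0, 6]
Echelon form has 4 nonzero rows, so rank(A) = 4.
The rank gives the maximum number of linearly independent rows: 4.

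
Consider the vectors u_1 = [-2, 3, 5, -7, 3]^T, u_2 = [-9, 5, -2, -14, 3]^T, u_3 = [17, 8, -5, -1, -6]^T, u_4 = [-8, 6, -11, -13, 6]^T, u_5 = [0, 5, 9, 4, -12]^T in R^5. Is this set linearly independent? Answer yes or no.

Form the matrix with these vectors as rows and row reduce.
R2 ← R2 − (9/2)·R1: [0, -17/2, -49/2, 35/2, -21/2]
R3 ← R3 + (17/2)·R1: [0, 67/2, 75/2, -121/2, 39/2]
R4 ← R4 − (4)·R1: [0, -6, -31, 15, -6]
R3 ← R3 + (67/17)·R2: [0, 0, -1004/17, 144/17, -372/17]
R4 ← R4 − (12/17)·R2: [0, 0, -233/17, 45/17, 24/17]
R5 ← R5 + (10/17)·R2: [0, 0, -92/17, 243/17, -309/17]
R4 ← R4 − (233/1004)·R3: [0, 0, 0, 171/251, 1629/251]
R5 ← R5 − (23/251)·R3: [0, 0, 0, 3393/251, -4059/251]
R5 ← R5 − (377/19)·R4: [0, 0, 0, 0, -2754/19]
5 nonzero rows, so the 5 vectors span a space of dimension 5.
Since 5 = 5, the vectors are linearly independent.

yes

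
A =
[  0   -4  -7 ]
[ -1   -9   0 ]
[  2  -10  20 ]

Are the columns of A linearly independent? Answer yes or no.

Row reduce A to echelon form.
Swap R1 ↔ R2
R3 ← R3 + (2)·R1: [0, -28, 20]
R3 ← R3 − (7)·R2: [0, 0, 69]
3 pivots among 3 columns.
Every column is a pivot column, so the columns are linearly independent.

yes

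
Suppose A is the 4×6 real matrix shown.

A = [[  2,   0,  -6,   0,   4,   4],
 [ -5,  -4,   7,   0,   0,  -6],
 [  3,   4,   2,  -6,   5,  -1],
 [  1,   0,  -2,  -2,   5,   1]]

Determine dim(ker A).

Row reduce to echelon form.
R2 ← R2 + (5/2)·R1: [0, -4, -8, 0, 10, 4]
R3 ← R3 − (3/2)·R1: [0, 4, 11, -6, -1, -7]
R4 ← R4 − (1/2)·R1: [0, 0, 1, -2, 3, -1]
R3 ← R3 + R2: [0, 0, 3, -6, 9, -3]
R4 ← R4 − (1/3)·R3: [0, 0, 0, 0, 0, 0]
3 nonzero rows, so rank(A) = 3.
A has 6 columns; by rank–nullity, nullity = 6 − 3 = 3.

3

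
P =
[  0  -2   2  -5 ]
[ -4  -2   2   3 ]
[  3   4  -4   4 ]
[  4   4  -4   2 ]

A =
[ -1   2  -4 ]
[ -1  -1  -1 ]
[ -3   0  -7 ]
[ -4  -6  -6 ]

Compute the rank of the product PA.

2

First compute PA:
[[ 16,  32,  18],
 [-12, -24, -14],
 [-11, -22, -12],
 [ -4,  -8,  -4]]
Now row reduce the product.
R2 ← R2 + (3/4)·R1: [0, 0, -1/2]
R3 ← R3 + (11/16)·R1: [0, 0, 3/8]
R4 ← R4 + (1/4)·R1: [0, 0, 1/2]
R3 ← R3 + (3/4)·R2: [0, 0, 0]
R4 ← R4 + R2: [0, 0, 0]
2 nonzero rows, so rank(PA) = 2.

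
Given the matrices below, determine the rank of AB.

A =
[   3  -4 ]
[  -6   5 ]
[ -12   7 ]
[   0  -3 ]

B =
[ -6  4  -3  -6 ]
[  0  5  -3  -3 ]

2

First compute AB:
[[-18,  -8,   3,  -6],
 [ 36,   1,   3,  21],
 [ 72, -13,  15,  51],
 [  0, -15,   9,   9]]
Now row reduce the product.
R2 ← R2 + (2)·R1: [0, -15, 9, 9]
R3 ← R3 + (4)·R1: [0, -45, 27, 27]
R3 ← R3 − (3)·R2: [0, 0, 0, 0]
R4 ← R4 − R2: [0, 0, 0, 0]
2 nonzero rows, so rank(AB) = 2.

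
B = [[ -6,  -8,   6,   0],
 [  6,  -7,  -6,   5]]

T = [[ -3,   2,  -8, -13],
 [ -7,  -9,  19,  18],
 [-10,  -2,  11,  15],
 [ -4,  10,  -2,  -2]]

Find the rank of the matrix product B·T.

2

First compute BT:
[[ 14,  48, -38,  24],
 [ 71, 137, -257, -304]]
Now row reduce the product.
R2 ← R2 − (71/14)·R1: [0, -745/7, -450/7, -2980/7]
2 nonzero rows, so rank(BT) = 2.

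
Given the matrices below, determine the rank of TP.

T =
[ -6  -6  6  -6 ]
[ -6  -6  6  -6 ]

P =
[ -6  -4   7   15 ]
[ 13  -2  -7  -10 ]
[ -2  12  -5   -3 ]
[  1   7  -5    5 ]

First compute TP:
[[-60,  66,   0, -78],
 [-60,  66,   0, -78]]
Now row reduce the product.
R2 ← R2 − R1: [0, 0, 0, 0]
1 nonzero row, so rank(TP) = 1.

1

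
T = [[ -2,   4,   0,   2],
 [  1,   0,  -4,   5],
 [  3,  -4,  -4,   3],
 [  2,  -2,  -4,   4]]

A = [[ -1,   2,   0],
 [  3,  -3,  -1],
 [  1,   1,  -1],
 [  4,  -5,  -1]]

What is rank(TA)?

First compute TA:
[[ 22, -26,  -6],
 [ 15, -27,  -1],
 [ -7,  -1,   5],
 [  4, -14,   2]]
Now row reduce the product.
R2 ← R2 − (15/22)·R1: [0, -102/11, 34/11]
R3 ← R3 + (7/22)·R1: [0, -102/11, 34/11]
R4 ← R4 − (2/11)·R1: [0, -102/11, 34/11]
R3 ← R3 − R2: [0, 0, 0]
R4 ← R4 − R2: [0, 0, 0]
2 nonzero rows, so rank(TA) = 2.

2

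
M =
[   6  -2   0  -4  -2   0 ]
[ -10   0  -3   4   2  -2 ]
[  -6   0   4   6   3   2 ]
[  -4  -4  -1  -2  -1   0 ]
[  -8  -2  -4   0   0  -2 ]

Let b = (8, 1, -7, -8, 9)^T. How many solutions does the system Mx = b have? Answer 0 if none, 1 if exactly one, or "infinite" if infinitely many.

Row reduce the augmented matrix [M | b].
R2 ← R2 + (5/3)·R1: [0, -10/3, -3, -8/3, -4/3, -2, 43/3]
R3 ← R3 + R1: [0, -2, 4, 2, 1, 2, 1]
R4 ← R4 + (2/3)·R1: [0, -16/3, -1, -14/3, -7/3, 0, -8/3]
R5 ← R5 + (4/3)·R1: [0, -14/3, -4, -16/3, -8/3, -2, 59/3]
R3 ← R3 − (3/5)·R2: [0, 0, 29/5, 18/5, 9/5, 16/5, -38/5]
R4 ← R4 − (8/5)·R2: [0, 0, 19/5, -2/5, -1/5, 16/5, -128/5]
R5 ← R5 − (7/5)·R2: [0, 0, 1/5, -8/5, -4/5, 4/5, -2/5]
R4 ← R4 − (19/29)·R3: [0, 0, 0, -80/29, -40/29, 32/29, -598/29]
R5 ← R5 − (1/29)·R3: [0, 0, 0, -50/29, -25/29, 20/29, -4/29]
R5 ← R5 − (5/8)·R4: [0, 0, 0, 0, 0, 0, 51/4]
The echelon form has 5 nonzero rows; the last pivot sits in the augmented column, so rank(M) = 4 but rank([M|b]) = 5.
Since the ranks differ, the system is inconsistent.
It has no solutions.

0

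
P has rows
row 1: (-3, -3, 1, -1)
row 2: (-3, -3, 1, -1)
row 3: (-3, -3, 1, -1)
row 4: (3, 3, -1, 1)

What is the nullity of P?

Row reduce to echelon form.
R2 ← R2 − R1: [0, 0, 0, 0]
R3 ← R3 − R1: [0, 0, 0, 0]
R4 ← R4 + R1: [0, 0, 0, 0]
1 nonzero row, so rank(P) = 1.
P has 4 columns; by rank–nullity, nullity = 4 − 1 = 3.

3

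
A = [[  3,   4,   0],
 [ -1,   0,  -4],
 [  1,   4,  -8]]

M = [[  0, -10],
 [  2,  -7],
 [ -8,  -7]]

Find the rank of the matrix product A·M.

First compute AM:
[[  8, -58],
 [ 32,  38],
 [ 72,  18]]
Now row reduce the product.
R2 ← R2 − (4)·R1: [0, 270]
R3 ← R3 − (9)·R1: [0, 540]
R3 ← R3 − (2)·R2: [0, 0]
2 nonzero rows, so rank(AM) = 2.

2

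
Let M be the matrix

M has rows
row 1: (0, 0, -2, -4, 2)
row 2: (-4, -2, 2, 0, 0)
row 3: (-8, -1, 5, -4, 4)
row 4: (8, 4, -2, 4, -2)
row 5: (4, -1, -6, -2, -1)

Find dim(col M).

Row reduce to echelon form.
Swap R1 ↔ R2
R3 ← R3 − (2)·R1: [0, 3, 1, -4, 4]
R4 ← R4 + (2)·R1: [0, 0, 2, 4, -2]
R5 ← R5 + R1: [0, -3, -4, -2, -1]
Swap R2 ↔ R3
R5 ← R5 + R2: [0, 0, -3, -6, 3]
R4 ← R4 + R3: [0, 0, 0, 0, 0]
R5 ← R5 − (3/2)·R3: [0, 0, 0, 0, 0]
Echelon form has 3 nonzero rows, so rank(M) = 3.
The column space has dimension equal to the rank: 3.

3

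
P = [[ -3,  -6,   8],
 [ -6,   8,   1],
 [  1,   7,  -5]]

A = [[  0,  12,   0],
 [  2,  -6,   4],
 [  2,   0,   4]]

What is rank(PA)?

First compute PA:
[[  4,   0,   8],
 [ 18, -120,  36],
 [  4, -30,   8]]
Now row reduce the product.
R2 ← R2 − (9/2)·R1: [0, -120, 0]
R3 ← R3 − R1: [0, -30, 0]
R3 ← R3 − (1/4)·R2: [0, 0, 0]
2 nonzero rows, so rank(PA) = 2.

2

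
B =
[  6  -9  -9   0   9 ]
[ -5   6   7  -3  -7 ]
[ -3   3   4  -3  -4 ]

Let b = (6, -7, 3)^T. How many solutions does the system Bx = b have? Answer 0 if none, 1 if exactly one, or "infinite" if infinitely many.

Row reduce the augmented matrix [B | b].
R2 ← R2 + (5/6)·R1: [0, -3/2, -1/2, -3, 1/2, -2]
R3 ← R3 + (1/2)·R1: [0, -3/2, -1/2, -3, 1/2, 6]
R3 ← R3 − R2: [0, 0, 0, 0, 0, 8]
The echelon form has 3 nonzero rows; the last pivot sits in the augmented column, so rank(B) = 2 but rank([B|b]) = 3.
Since the ranks differ, the system is inconsistent.
It has no solutions.

0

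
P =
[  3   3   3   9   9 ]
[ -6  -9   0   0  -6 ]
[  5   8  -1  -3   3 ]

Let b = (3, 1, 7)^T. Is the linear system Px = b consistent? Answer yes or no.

Row reduce the augmented matrix [P | b].
R2 ← R2 + (2)·R1: [0, -3, 6, 18, 12, 7]
R3 ← R3 − (5/3)·R1: [0, 3, -6, -18, -12, 2]
R3 ← R3 + R2: [0, 0, 0, 0, 0, 9]
The echelon form has 3 nonzero rows; the last pivot sits in the augmented column, so rank(P) = 2 but rank([P|b]) = 3.
Since the ranks differ, the system is inconsistent.

no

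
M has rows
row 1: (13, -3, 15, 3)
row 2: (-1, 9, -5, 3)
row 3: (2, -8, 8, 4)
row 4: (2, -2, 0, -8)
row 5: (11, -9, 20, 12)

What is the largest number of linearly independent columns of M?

3

Row reduce to echelon form.
R2 ← R2 + (1/13)·R1: [0, 114/13, -50/13, 42/13]
R3 ← R3 − (2/13)·R1: [0, -98/13, 74/13, 46/13]
R4 ← R4 − (2/13)·R1: [0, -20/13, -30/13, -110/13]
R5 ← R5 − (11/13)·R1: [0, -84/13, 95/13, 123/13]
R3 ← R3 + (49/57)·R2: [0, 0, 136/57, 120/19]
R4 ← R4 + (10/57)·R2: [0, 0, -170/57, -150/19]
R5 ← R5 + (14/19)·R2: [0, 0, 85/19, 225/19]
R4 ← R4 + (5/4)·R3: [0, 0, 0, 0]
R5 ← R5 − (15/8)·R3: [0, 0, 0, 0]
Echelon form has 3 nonzero rows, so rank(M) = 3.
The rank gives the maximum number of linearly independent columns: 3.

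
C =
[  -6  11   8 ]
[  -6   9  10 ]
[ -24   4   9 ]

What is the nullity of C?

0

Row reduce to echelon form.
R2 ← R2 − R1: [0, -2, 2]
R3 ← R3 − (4)·R1: [0, -40, -23]
R3 ← R3 − (20)·R2: [0, 0, -63]
3 nonzero rows, so rank(C) = 3.
C has 3 columns; by rank–nullity, nullity = 3 − 3 = 0.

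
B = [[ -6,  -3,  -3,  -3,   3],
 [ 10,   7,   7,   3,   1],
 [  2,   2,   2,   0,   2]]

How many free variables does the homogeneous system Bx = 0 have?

Row reduce to echelon form.
R2 ← R2 + (5/3)·R1: [0, 2, 2, -2, 6]
R3 ← R3 + (1/3)·R1: [0, 1, 1, -1, 3]
R3 ← R3 − (1/2)·R2: [0, 0, 0, 0, 0]
2 nonzero rows, so rank(B) = 2.
B has 5 columns; by rank–nullity, nullity = 5 − 2 = 3.

3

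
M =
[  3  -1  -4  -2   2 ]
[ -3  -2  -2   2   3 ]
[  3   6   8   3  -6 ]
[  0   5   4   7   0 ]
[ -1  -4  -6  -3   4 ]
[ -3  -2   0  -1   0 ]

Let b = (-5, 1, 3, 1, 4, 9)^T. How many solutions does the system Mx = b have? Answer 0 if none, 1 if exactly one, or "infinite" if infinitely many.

0

Row reduce the augmented matrix [M | b].
R2 ← R2 + R1: [0, -3, -6, 0, 5, -4]
R3 ← R3 − R1: [0, 7, 12, 5, -8, 8]
R5 ← R5 + (1/3)·R1: [0, -13/3, -22/3, -11/3, 14/3, 7/3]
R6 ← R6 + R1: [0, -3, -4, -3, 2, 4]
R3 ← R3 + (7/3)·R2: [0, 0, -2, 5, 11/3, -4/3]
R4 ← R4 + (5/3)·R2: [0, 0, -6, 7, 25/3, -17/3]
R5 ← R5 − (13/9)·R2: [0, 0, 4/3, -11/3, -23/9, 73/9]
R6 ← R6 − R2: [0, 0, 2, -3, -3, 8]
R4 ← R4 − (3)·R3: [0, 0, 0, -8, -8/3, -5/3]
R5 ← R5 + (2/3)·R3: [0, 0, 0, -1/3, -1/9, 65/9]
R6 ← R6 + R3: [0, 0, 0, 2, 2/3, 20/3]
R5 ← R5 − (1/24)·R4: [0, 0, 0, 0, 0, 175/24]
R6 ← R6 + (1/4)·R4: [0, 0, 0, 0, 0, 25/4]
R6 ← R6 − (6/7)·R5: [0, 0, 0, 0, 0, 0]
The echelon form has 5 nonzero rows; the last pivot sits in the augmented column, so rank(M) = 4 but rank([M|b]) = 5.
Since the ranks differ, the system is inconsistent.
It has no solutions.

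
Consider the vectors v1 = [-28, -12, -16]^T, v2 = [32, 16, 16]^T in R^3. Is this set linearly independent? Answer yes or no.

yes

Form the matrix with these vectors as rows and row reduce.
R2 ← R2 + (8/7)·R1: [0, 16/7, -16/7]
2 nonzero rows, so the 2 vectors span a space of dimension 2.
Since 2 = 2, the vectors are linearly independent.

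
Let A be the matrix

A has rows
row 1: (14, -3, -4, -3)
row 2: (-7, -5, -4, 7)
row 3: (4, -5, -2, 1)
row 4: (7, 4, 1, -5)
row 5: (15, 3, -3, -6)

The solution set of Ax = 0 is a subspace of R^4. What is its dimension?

Row reduce to echelon form.
R2 ← R2 + (1/2)·R1: [0, -13/2, -6, 11/2]
R3 ← R3 − (2/7)·R1: [0, -29/7, -6/7, 13/7]
R4 ← R4 − (1/2)·R1: [0, 11/2, 3, -7/2]
R5 ← R5 − (15/14)·R1: [0, 87/14, 9/7, -39/14]
R3 ← R3 − (58/91)·R2: [0, 0, 270/91, -150/91]
R4 ← R4 + (11/13)·R2: [0, 0, -27/13, 15/13]
R5 ← R5 + (87/91)·R2: [0, 0, -405/91, 225/91]
R4 ← R4 + (7/10)·R3: [0, 0, 0, 0]
R5 ← R5 + (3/2)·R3: [0, 0, 0, 0]
3 nonzero rows, so rank(A) = 3.
A has 4 columns; by rank–nullity, nullity = 4 − 3 = 1.

1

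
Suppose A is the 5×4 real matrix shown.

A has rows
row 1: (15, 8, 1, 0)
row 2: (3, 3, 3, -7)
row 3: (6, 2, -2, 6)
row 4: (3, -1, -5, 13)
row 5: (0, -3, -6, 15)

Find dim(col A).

Row reduce to echelon form.
R2 ← R2 − (1/5)·R1: [0, 7/5, 14/5, -7]
R3 ← R3 − (2/5)·R1: [0, -6/5, -12/5, 6]
R4 ← R4 − (1/5)·R1: [0, -13/5, -26/5, 13]
R3 ← R3 + (6/7)·R2: [0, 0, 0, 0]
R4 ← R4 + (13/7)·R2: [0, 0, 0, 0]
R5 ← R5 + (15/7)·R2: [0, 0, 0, 0]
Echelon form has 2 nonzero rows, so rank(A) = 2.
The column space has dimension equal to the rank: 2.

2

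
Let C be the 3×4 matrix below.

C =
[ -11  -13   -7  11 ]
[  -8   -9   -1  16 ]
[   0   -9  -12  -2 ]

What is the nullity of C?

Row reduce to echelon form.
R2 ← R2 − (8/11)·R1: [0, 5/11, 45/11, 8]
R3 ← R3 + (99/5)·R2: [0, 0, 69, 782/5]
3 nonzero rows, so rank(C) = 3.
C has 4 columns; by rank–nullity, nullity = 4 − 3 = 1.

1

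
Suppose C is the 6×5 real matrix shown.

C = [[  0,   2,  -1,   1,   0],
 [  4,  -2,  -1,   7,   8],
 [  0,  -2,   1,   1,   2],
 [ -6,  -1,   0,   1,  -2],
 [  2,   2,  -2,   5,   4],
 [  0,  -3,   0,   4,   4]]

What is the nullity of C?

1

Row reduce to echelon form.
Swap R1 ↔ R2
R4 ← R4 + (3/2)·R1: [0, -4, -3/2, 23/2, 10]
R5 ← R5 − (1/2)·R1: [0, 3, -3/2, 3/2, 0]
R3 ← R3 + R2: [0, 0, 0, 2, 2]
R4 ← R4 + (2)·R2: [0, 0, -7/2, 27/2, 10]
R5 ← R5 − (3/2)·R2: [0, 0, 0, 0, 0]
R6 ← R6 + (3/2)·R2: [0, 0, -3/2, 11/2, 4]
Swap R3 ↔ R4
R6 ← R6 − (3/7)·R3: [0, 0, 0, -2/7, -2/7]
R6 ← R6 + (1/7)·R4: [0, 0, 0, 0, 0]
4 nonzero rows, so rank(C) = 4.
C has 5 columns; by rank–nullity, nullity = 5 − 4 = 1.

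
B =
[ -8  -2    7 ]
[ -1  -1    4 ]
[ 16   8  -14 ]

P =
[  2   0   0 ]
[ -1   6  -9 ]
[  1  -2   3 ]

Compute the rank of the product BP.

First compute BP:
[[ -7, -26,  39],
 [  3, -14,  21],
 [ 10,  76, -114]]
Now row reduce the product.
R2 ← R2 + (3/7)·R1: [0, -176/7, 264/7]
R3 ← R3 + (10/7)·R1: [0, 272/7, -408/7]
R3 ← R3 + (17/11)·R2: [0, 0, 0]
2 nonzero rows, so rank(BP) = 2.

2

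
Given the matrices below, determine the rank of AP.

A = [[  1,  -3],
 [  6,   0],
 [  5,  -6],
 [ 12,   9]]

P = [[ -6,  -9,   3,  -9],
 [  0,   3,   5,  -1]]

First compute AP:
[[ -6, -18, -12,  -6],
 [-36, -54,  18, -54],
 [-30, -63, -15, -39],
 [-72, -81,  81, -117]]
Now row reduce the product.
R2 ← R2 − (6)·R1: [0, 54, 90, -18]
R3 ← R3 − (5)·R1: [0, 27, 45, -9]
R4 ← R4 − (12)·R1: [0, 135, 225, -45]
R3 ← R3 − (1/2)·R2: [0, 0, 0, 0]
R4 ← R4 − (5/2)·R2: [0, 0, 0, 0]
2 nonzero rows, so rank(AP) = 2.

2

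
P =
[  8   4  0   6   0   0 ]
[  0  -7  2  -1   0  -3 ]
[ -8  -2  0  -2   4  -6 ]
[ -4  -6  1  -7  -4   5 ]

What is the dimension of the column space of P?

4

Row reduce to echelon form.
R3 ← R3 + R1: [0, 2, 0, 4, 4, -6]
R4 ← R4 + (1/2)·R1: [0, -4, 1, -4, -4, 5]
R3 ← R3 + (2/7)·R2: [0, 0, 4/7, 26/7, 4, -48/7]
R4 ← R4 − (4/7)·R2: [0, 0, -1/7, -24/7, -4, 47/7]
R4 ← R4 + (1/4)·R3: [0, 0, 0, -5/2, -3, 5]
Echelon form has 4 nonzero rows, so rank(P) = 4.
The column space has dimension equal to the rank: 4.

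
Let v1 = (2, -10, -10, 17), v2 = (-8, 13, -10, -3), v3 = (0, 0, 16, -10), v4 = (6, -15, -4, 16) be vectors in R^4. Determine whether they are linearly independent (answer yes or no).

no

Form the matrix with these vectors as rows and row reduce.
R2 ← R2 + (4)·R1: [0, -27, -50, 65]
R4 ← R4 − (3)·R1: [0, 15, 26, -35]
R4 ← R4 + (5/9)·R2: [0, 0, -16/9, 10/9]
R4 ← R4 + (1/9)·R3: [0, 0, 0, 0]
3 nonzero rows, so the 4 vectors span a space of dimension 3.
Since 3 < 4, the vectors are linearly dependent.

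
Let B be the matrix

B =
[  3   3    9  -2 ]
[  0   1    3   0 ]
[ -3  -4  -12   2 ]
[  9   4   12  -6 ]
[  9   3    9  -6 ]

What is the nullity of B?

2

Row reduce to echelon form.
R3 ← R3 + R1: [0, -1, -3, 0]
R4 ← R4 − (3)·R1: [0, -5, -15, 0]
R5 ← R5 − (3)·R1: [0, -6, -18, 0]
R3 ← R3 + R2: [0, 0, 0, 0]
R4 ← R4 + (5)·R2: [0, 0, 0, 0]
R5 ← R5 + (6)·R2: [0, 0, 0, 0]
2 nonzero rows, so rank(B) = 2.
B has 4 columns; by rank–nullity, nullity = 4 − 2 = 2.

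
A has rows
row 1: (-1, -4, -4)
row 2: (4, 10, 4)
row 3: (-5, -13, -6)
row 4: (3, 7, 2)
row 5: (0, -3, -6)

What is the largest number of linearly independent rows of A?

Row reduce to echelon form.
R2 ← R2 + (4)·R1: [0, -6, -12]
R3 ← R3 − (5)·R1: [0, 7, 14]
R4 ← R4 + (3)·R1: [0, -5, -10]
R3 ← R3 + (7/6)·R2: [0, 0, 0]
R4 ← R4 − (5/6)·R2: [0, 0, 0]
R5 ← R5 − (1/2)·R2: [0, 0, 0]
Echelon form has 2 nonzero rows, so rank(A) = 2.
The rank gives the maximum number of linearly independent rows: 2.

2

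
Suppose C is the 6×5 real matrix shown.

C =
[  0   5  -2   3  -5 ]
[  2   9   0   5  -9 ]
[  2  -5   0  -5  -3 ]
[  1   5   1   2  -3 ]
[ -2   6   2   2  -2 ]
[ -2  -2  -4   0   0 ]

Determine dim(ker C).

0

Row reduce to echelon form.
Swap R1 ↔ R2
R3 ← R3 − R1: [0, -14, 0, -10, 6]
R4 ← R4 − (1/2)·R1: [0, 1/2, 1, -1/2, 3/2]
R5 ← R5 + R1: [0, 15, 2, 7, -11]
R6 ← R6 + R1: [0, 7, -4, 5, -9]
R3 ← R3 + (14/5)·R2: [0, 0, -28/5, -8/5, -8]
R4 ← R4 − (1/10)·R2: [0, 0, 6/5, -4/5, 2]
R5 ← R5 − (3)·R2: [0, 0, 8, -2, 4]
R6 ← R6 − (7/5)·R2: [0, 0, -6/5, 4/5, -2]
R4 ← R4 + (3/14)·R3: [0, 0, 0, -8/7, 2/7]
R5 ← R5 + (10/7)·R3: [0, 0, 0, -30/7, -52/7]
R6 ← R6 − (3/14)·R3: [0, 0, 0, 8/7, -2/7]
R5 ← R5 − (15/4)·R4: [0, 0, 0, 0, -17/2]
R6 ← R6 + R4: [0, 0, 0, 0, 0]
5 nonzero rows, so rank(C) = 5.
C has 5 columns; by rank–nullity, nullity = 5 − 5 = 0.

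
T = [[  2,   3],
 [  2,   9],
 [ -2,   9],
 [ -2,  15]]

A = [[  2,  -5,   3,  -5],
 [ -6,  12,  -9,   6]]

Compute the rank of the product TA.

2

First compute TA:
[[-14,  26, -21,   8],
 [-50,  98, -75,  44],
 [-58, 118, -87,  64],
 [-94, 190, -141, 100]]
Now row reduce the product.
R2 ← R2 − (25/7)·R1: [0, 36/7, 0, 108/7]
R3 ← R3 − (29/7)·R1: [0, 72/7, 0, 216/7]
R4 ← R4 − (47/7)·R1: [0, 108/7, 0, 324/7]
R3 ← R3 − (2)·R2: [0, 0, 0, 0]
R4 ← R4 − (3)·R2: [0, 0, 0, 0]
2 nonzero rows, so rank(TA) = 2.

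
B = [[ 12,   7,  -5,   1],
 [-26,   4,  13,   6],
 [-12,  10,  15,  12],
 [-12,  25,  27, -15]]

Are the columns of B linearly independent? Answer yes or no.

Row reduce B to echelon form.
R2 ← R2 + (13/6)·R1: [0, 115/6, 13/6, 49/6]
R3 ← R3 + R1: [0, 17, 10, 13]
R4 ← R4 + R1: [0, 32, 22, -14]
R3 ← R3 − (102/115)·R2: [0, 0, 929/115, 662/115]
R4 ← R4 − (192/115)·R2: [0, 0, 2114/115, -3178/115]
R4 ← R4 − (2114/929)·R3: [0, 0, 0, -37842/929]
4 pivots among 4 columns.
Every column is a pivot column, so the columns are linearly independent.

yes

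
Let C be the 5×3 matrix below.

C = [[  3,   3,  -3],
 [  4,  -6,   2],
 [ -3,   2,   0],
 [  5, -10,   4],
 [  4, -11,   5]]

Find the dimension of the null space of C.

1

Row reduce to echelon form.
R2 ← R2 − (4/3)·R1: [0, -10, 6]
R3 ← R3 + R1: [0, 5, -3]
R4 ← R4 − (5/3)·R1: [0, -15, 9]
R5 ← R5 − (4/3)·R1: [0, -15, 9]
R3 ← R3 + (1/2)·R2: [0, 0, 0]
R4 ← R4 − (3/2)·R2: [0, 0, 0]
R5 ← R5 − (3/2)·R2: [0, 0, 0]
2 nonzero rows, so rank(C) = 2.
C has 3 columns; by rank–nullity, nullity = 3 − 2 = 1.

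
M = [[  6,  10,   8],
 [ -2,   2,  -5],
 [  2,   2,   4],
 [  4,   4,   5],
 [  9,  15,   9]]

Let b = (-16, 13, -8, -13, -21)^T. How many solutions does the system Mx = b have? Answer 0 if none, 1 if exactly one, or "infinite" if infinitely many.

1

Row reduce the augmented matrix [M | b].
R2 ← R2 + (1/3)·R1: [0, 16/3, -7/3, 23/3]
R3 ← R3 − (1/3)·R1: [0, -4/3, 4/3, -8/3]
R4 ← R4 − (2/3)·R1: [0, -8/3, -1/3, -7/3]
R5 ← R5 − (3/2)·R1: [0, 0, -3, 3]
R3 ← R3 + (1/4)·R2: [0, 0, 3/4, -3/4]
R4 ← R4 + (1/2)·R2: [0, 0, -3/2, 3/2]
R4 ← R4 + (2)·R3: [0, 0, 0, 0]
R5 ← R5 + (4)·R3: [0, 0, 0, 0]
The echelon form has 3 nonzero rows, and every pivot lies in the first 3 columns, so rank(M) = rank([M|b]) = 3.
The system is consistent.
rank = 3 = number of unknowns, so the solution is unique.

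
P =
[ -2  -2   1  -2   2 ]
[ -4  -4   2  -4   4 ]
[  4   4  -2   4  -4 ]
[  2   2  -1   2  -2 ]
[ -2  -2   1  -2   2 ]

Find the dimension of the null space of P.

4

Row reduce to echelon form.
R2 ← R2 − (2)·R1: [0, 0, 0, 0, 0]
R3 ← R3 + (2)·R1: [0, 0, 0, 0, 0]
R4 ← R4 + R1: [0, 0, 0, 0, 0]
R5 ← R5 − R1: [0, 0, 0, 0, 0]
1 nonzero row, so rank(P) = 1.
P has 5 columns; by rank–nullity, nullity = 5 − 1 = 4.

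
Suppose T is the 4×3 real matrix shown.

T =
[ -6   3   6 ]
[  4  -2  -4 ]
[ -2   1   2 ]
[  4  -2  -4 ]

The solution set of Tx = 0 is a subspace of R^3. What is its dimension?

2

Row reduce to echelon form.
R2 ← R2 + (2/3)·R1: [0, 0, 0]
R3 ← R3 − (1/3)·R1: [0, 0, 0]
R4 ← R4 + (2/3)·R1: [0, 0, 0]
1 nonzero row, so rank(T) = 1.
T has 3 columns; by rank–nullity, nullity = 3 − 1 = 2.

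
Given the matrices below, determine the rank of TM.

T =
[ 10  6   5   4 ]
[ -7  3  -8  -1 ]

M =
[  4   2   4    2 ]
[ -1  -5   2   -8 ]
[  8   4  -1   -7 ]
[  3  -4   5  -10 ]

First compute TM:
[[ 86,  -6,  67, -103],
 [-98, -57, -19,  28]]
Now row reduce the product.
R2 ← R2 + (49/43)·R1: [0, -2745/43, 2466/43, -3843/43]
2 nonzero rows, so rank(TM) = 2.

2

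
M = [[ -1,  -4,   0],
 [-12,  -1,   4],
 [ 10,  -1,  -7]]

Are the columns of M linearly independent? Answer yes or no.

yes

Row reduce M to echelon form.
R2 ← R2 − (12)·R1: [0, 47, 4]
R3 ← R3 + (10)·R1: [0, -41, -7]
R3 ← R3 + (41/47)·R2: [0, 0, -165/47]
3 pivots among 3 columns.
Every column is a pivot column, so the columns are linearly independent.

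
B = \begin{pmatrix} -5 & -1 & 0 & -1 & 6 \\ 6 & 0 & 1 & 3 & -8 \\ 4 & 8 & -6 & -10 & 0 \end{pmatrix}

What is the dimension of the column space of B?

2

Row reduce to echelon form.
R2 ← R2 + (6/5)·R1: [0, -6/5, 1, 9/5, -4/5]
R3 ← R3 + (4/5)·R1: [0, 36/5, -6, -54/5, 24/5]
R3 ← R3 + (6)·R2: [0, 0, 0, 0, 0]
Echelon form has 2 nonzero rows, so rank(B) = 2.
The column space has dimension equal to the rank: 2.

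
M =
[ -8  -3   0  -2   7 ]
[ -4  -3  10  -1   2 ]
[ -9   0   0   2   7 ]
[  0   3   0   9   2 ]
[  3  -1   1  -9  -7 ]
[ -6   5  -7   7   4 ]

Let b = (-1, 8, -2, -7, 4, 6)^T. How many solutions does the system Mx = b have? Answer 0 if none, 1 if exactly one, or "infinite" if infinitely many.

0

Row reduce the augmented matrix [M | b].
R2 ← R2 − (1/2)·R1: [0, -3/2, 10, 0, -3/2, 17/2]
R3 ← R3 − (9/8)·R1: [0, 27/8, 0, 17/4, -7/8, -7/8]
R5 ← R5 + (3/8)·R1: [0, -17/8, 1, -39/4, -35/8, 29/8]
R6 ← R6 − (3/4)·R1: [0, 29/4, -7, 17/2, -5/4, 27/4]
R3 ← R3 + (9/4)·R2: [0, 0, 45/2, 17/4, -17/4, 73/4]
R4 ← R4 + (2)·R2: [0, 0, 20, 9, -1, 10]
R5 ← R5 − (17/12)·R2: [0, 0, -79/6, -39/4, -9/4, -101/12]
R6 ← R6 + (29/6)·R2: [0, 0, 124/3, 17/2, -17/2, 287/6]
R4 ← R4 − (8/9)·R3: [0, 0, 0, 47/9, 25/9, -56/9]
R5 ← R5 + (79/135)·R3: [0, 0, 0, -1961/270, -1279/270, 611/270]
R6 ← R6 − (248/135)·R3: [0, 0, 0, 187/270, -187/270, 3863/270]
R5 ← R5 + (1961/1410)·R4: [0, 0, 0, 0, -616/705, -9011/1410]
R6 ← R6 − (187/1410)·R4: [0, 0, 0, 0, -748/705, 21337/1410]
R6 ← R6 − (17/14)·R5: [0, 0, 0, 0, 0, 641/28]
The echelon form has 6 nonzero rows; the last pivot sits in the augmented column, so rank(M) = 5 but rank([M|b]) = 6.
Since the ranks differ, the system is inconsistent.
It has no solutions.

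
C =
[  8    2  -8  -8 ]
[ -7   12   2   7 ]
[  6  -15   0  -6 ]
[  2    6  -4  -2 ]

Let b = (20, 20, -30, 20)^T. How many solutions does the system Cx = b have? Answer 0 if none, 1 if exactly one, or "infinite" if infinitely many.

Row reduce the augmented matrix [C | b].
R2 ← R2 + (7/8)·R1: [0, 55/4, -5, 0, 75/2]
R3 ← R3 − (3/4)·R1: [0, -33/2, 6, 0, -45]
R4 ← R4 − (1/4)·R1: [0, 11/2, -2, 0, 15]
R3 ← R3 + (6/5)·R2: [0, 0, 0, 0, 0]
R4 ← R4 − (2/5)·R2: [0, 0, 0, 0, 0]
The echelon form has 2 nonzero rows, and every pivot lies in the first 4 columns, so rank(C) = rank([C|b]) = 2.
The system is consistent.
rank = 2 < 4 unknowns, so there are infinitely many solutions.

infinite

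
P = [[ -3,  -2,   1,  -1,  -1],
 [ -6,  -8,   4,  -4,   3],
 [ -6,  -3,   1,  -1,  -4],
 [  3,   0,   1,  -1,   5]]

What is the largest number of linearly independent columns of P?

Row reduce to echelon form.
R2 ← R2 − (2)·R1: [0, -4, 2, -2, 5]
R3 ← R3 − (2)·R1: [0, 1, -1, 1, -2]
R4 ← R4 + R1: [0, -2, 2, -2, 4]
R3 ← R3 + (1/4)·R2: [0, 0, -1/2, 1/2, -3/4]
R4 ← R4 − (1/2)·R2: [0, 0, 1, -1, 3/2]
R4 ← R4 + (2)·R3: [0, 0, 0, 0, 0]
Echelon form has 3 nonzero rows, so rank(P) = 3.
The rank gives the maximum number of linearly independent columns: 3.

3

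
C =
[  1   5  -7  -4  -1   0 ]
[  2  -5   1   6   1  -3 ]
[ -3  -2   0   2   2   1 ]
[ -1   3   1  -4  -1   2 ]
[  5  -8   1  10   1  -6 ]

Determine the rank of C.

Row reduce to echelon form.
R2 ← R2 − (2)·R1: [0, -15, 15, 14, 3, -3]
R3 ← R3 + (3)·R1: [0, 13, -21, -10, -1, 1]
R4 ← R4 + R1: [0, 8, -6, -8, -2, 2]
R5 ← R5 − (5)·R1: [0, -33, 36, 30, 6, -6]
R3 ← R3 + (13/15)·R2: [0, 0, -8, 32/15, 8/5, -8/5]
R4 ← R4 + (8/15)·R2: [0, 0, 2, -8/15, -2/5, 2/5]
R5 ← R5 − (11/5)·R2: [0, 0, 3, -4/5, -3/5, 3/5]
R4 ← R4 + (1/4)·R3: [0, 0, 0, 0, 0, 0]
R5 ← R5 + (3/8)·R3: [0, 0, 0, 0, 0, 0]
Echelon form has 3 nonzero rows, so rank(C) = 3.

3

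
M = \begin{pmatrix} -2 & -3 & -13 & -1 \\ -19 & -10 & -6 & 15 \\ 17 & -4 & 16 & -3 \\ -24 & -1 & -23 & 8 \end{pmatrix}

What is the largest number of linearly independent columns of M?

4

Row reduce to echelon form.
R2 ← R2 − (19/2)·R1: [0, 37/2, 235/2, 49/2]
R3 ← R3 + (17/2)·R1: [0, -59/2, -189/2, -23/2]
R4 ← R4 − (12)·R1: [0, 35, 133, 20]
R3 ← R3 + (59/37)·R2: [0, 0, 3436/37, 1020/37]
R4 ← R4 − (70/37)·R2: [0, 0, -3304/37, -975/37]
R4 ← R4 + (826/859)·R3: [0, 0, 0, 135/859]
Echelon form has 4 nonzero rows, so rank(M) = 4.
The rank gives the maximum number of linearly independent columns: 4.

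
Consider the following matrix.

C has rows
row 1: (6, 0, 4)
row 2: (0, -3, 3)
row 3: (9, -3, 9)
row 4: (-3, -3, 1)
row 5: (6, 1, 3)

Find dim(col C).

2

Row reduce to echelon form.
R3 ← R3 − (3/2)·R1: [0, -3, 3]
R4 ← R4 + (1/2)·R1: [0, -3, 3]
R5 ← R5 − R1: [0, 1, -1]
R3 ← R3 − R2: [0, 0, 0]
R4 ← R4 − R2: [0, 0, 0]
R5 ← R5 + (1/3)·R2: [0, 0, 0]
Echelon form has 2 nonzero rows, so rank(C) = 2.
The column space has dimension equal to the rank: 2.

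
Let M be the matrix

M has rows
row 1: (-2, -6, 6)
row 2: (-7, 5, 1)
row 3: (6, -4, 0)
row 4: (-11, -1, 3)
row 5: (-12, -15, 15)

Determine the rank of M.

Row reduce to echelon form.
R2 ← R2 − (7/2)·R1: [0, 26, -20]
R3 ← R3 + (3)·R1: [0, -22, 18]
R4 ← R4 − (11/2)·R1: [0, 32, -30]
R5 ← R5 − (6)·R1: [0, 21, -21]
R3 ← R3 + (11/13)·R2: [0, 0, 14/13]
R4 ← R4 − (16/13)·R2: [0, 0, -70/13]
R5 ← R5 − (21/26)·R2: [0, 0, -63/13]
R4 ← R4 + (5)·R3: [0, 0, 0]
R5 ← R5 + (9/2)·R3: [0, 0, 0]
Echelon form has 3 nonzero rows, so rank(M) = 3.

3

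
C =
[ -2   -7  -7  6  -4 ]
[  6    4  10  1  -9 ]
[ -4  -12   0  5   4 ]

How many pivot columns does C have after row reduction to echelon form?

Row reduce to echelon form.
R2 ← R2 + (3)·R1: [0, -17, -11, 19, -21]
R3 ← R3 − (2)·R1: [0, 2, 14, -7, 12]
R3 ← R3 + (2/17)·R2: [0, 0, 216/17, -81/17, 162/17]
Echelon form has 3 nonzero rows, so rank(C) = 3.
Each nonzero row contributes one pivot column: 3 pivot columns.

3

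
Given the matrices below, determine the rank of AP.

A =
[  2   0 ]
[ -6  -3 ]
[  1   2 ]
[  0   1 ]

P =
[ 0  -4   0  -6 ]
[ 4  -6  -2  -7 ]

First compute AP:
[[  0,  -8,   0, -12],
 [-12,  42,   6,  57],
 [  8, -16,  -4, -20],
 [  4,  -6,  -2,  -7]]
Now row reduce the product.
Swap R1 ↔ R2
R3 ← R3 + (2/3)·R1: [0, 12, 0, 18]
R4 ← R4 + (1/3)·R1: [0, 8, 0, 12]
R3 ← R3 + (3/2)·R2: [0, 0, 0, 0]
R4 ← R4 + R2: [0, 0, 0, 0]
2 nonzero rows, so rank(AP) = 2.

2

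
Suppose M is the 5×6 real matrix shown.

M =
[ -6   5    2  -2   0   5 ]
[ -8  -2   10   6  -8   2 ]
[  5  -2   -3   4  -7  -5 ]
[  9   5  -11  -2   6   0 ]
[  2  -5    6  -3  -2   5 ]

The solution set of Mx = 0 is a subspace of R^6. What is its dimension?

1

Row reduce to echelon form.
R2 ← R2 − (4/3)·R1: [0, -26/3, 22/3, 26/3, -8, -14/3]
R3 ← R3 + (5/6)·R1: [0, 13/6, -4/3, 7/3, -7, -5/6]
R4 ← R4 + (3/2)·R1: [0, 25/2, -8, -5, 6, 15/2]
R5 ← R5 + (1/3)·R1: [0, -10/3, 20/3, -11/3, -2, 20/3]
R3 ← R3 + (1/4)·R2: [0, 0, 1/2, 9/2, -9, -2]
R4 ← R4 + (75/52)·R2: [0, 0, 67/26, 15/2, -72/13, 10/13]
R5 ← R5 − (5/13)·R2: [0, 0, 50/13, -7, 14/13, 110/13]
R4 ← R4 − (67/13)·R3: [0, 0, 0, -204/13, 531/13, 144/13]
R5 ← R5 − (100/13)·R3: [0, 0, 0, -541/13, 914/13, 310/13]
R5 ← R5 − (541/204)·R4: [0, 0, 0, 0, -2585/68, -94/17]
5 nonzero rows, so rank(M) = 5.
M has 6 columns; by rank–nullity, nullity = 6 − 5 = 1.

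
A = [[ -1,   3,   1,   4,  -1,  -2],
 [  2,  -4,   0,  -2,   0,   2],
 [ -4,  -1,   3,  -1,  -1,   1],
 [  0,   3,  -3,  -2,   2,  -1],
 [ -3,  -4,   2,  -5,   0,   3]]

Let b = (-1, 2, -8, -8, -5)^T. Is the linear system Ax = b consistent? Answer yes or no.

no

Row reduce the augmented matrix [A | b].
R2 ← R2 + (2)·R1: [0, 2, 2, 6, -2, -2, 0]
R3 ← R3 − (4)·R1: [0, -13, -1, -17, 3, 9, -4]
R5 ← R5 − (3)·R1: [0, -13, -1, -17, 3, 9, -2]
R3 ← R3 + (13/2)·R2: [0, 0, 12, 22, -10, -4, -4]
R4 ← R4 − (3/2)·R2: [0, 0, -6, -11, 5, 2, -8]
R5 ← R5 + (13/2)·R2: [0, 0, 12, 22, -10, -4, -2]
R4 ← R4 + (1/2)·R3: [0, 0, 0, 0, 0, 0, -10]
R5 ← R5 − R3: [0, 0, 0, 0, 0, 0, 2]
R5 ← R5 + (1/5)·R4: [0, 0, 0, 0, 0, 0, 0]
The echelon form has 4 nonzero rows; the last pivot sits in the augmented column, so rank(A) = 3 but rank([A|b]) = 4.
Since the ranks differ, the system is inconsistent.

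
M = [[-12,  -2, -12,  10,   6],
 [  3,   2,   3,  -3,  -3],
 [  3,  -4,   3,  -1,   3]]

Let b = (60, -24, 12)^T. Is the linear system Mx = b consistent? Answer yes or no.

Row reduce the augmented matrix [M | b].
R2 ← R2 + (1/4)·R1: [0, 3/2, 0, -1/2, -3/2, -9]
R3 ← R3 + (1/4)·R1: [0, -9/2, 0, 3/2, 9/2, 27]
R3 ← R3 + (3)·R2: [0, 0, 0, 0, 0, 0]
The echelon form has 2 nonzero rows, and every pivot lies in the first 5 columns, so rank(M) = rank([M|b]) = 2.
The system is consistent.

yes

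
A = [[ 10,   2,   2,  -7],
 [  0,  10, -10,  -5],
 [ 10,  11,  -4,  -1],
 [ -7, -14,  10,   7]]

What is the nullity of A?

Row reduce to echelon form.
R3 ← R3 − R1: [0, 9, -6, 6]
R4 ← R4 + (7/10)·R1: [0, -63/5, 57/5, 21/10]
R3 ← R3 − (9/10)·R2: [0, 0, 3, 21/2]
R4 ← R4 + (63/50)·R2: [0, 0, -6/5, -21/5]
R4 ← R4 + (2/5)·R3: [0, 0, 0, 0]
3 nonzero rows, so rank(A) = 3.
A has 4 columns; by rank–nullity, nullity = 4 − 3 = 1.

1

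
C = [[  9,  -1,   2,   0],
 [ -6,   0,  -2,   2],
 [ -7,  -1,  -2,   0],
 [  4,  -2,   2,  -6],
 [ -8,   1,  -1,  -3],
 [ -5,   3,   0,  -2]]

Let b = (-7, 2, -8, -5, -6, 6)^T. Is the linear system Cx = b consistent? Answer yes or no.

no

Row reduce the augmented matrix [C | b].
R2 ← R2 + (2/3)·R1: [0, -2/3, -2/3, 2, -8/3]
R3 ← R3 + (7/9)·R1: [0, -16/9, -4/9, 0, -121/9]
R4 ← R4 − (4/9)·R1: [0, -14/9, 10/9, -6, -17/9]
R5 ← R5 + (8/9)·R1: [0, 1/9, 7/9, -3, -110/9]
R6 ← R6 + (5/9)·R1: [0, 22/9, 10/9, -2, 19/9]
R3 ← R3 − (8/3)·R2: [0, 0, 4/3, -16/3, -19/3]
R4 ← R4 − (7/3)·R2: [0, 0, 8/3, -32/3, 13/3]
R5 ← R5 + (1/6)·R2: [0, 0, 2/3, -8/3, -38/3]
R6 ← R6 + (11/3)·R2: [0, 0, -4/3, 16/3, -23/3]
R4 ← R4 − (2)·R3: [0, 0, 0, 0, 17]
R5 ← R5 − (1/2)·R3: [0, 0, 0, 0, -19/2]
R6 ← R6 + R3: [0, 0, 0, 0, -14]
R5 ← R5 + (19/34)·R4: [0, 0, 0, 0, 0]
R6 ← R6 + (14/17)·R4: [0, 0, 0, 0, 0]
The echelon form has 4 nonzero rows; the last pivot sits in the augmented column, so rank(C) = 3 but rank([C|b]) = 4.
Since the ranks differ, the system is inconsistent.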